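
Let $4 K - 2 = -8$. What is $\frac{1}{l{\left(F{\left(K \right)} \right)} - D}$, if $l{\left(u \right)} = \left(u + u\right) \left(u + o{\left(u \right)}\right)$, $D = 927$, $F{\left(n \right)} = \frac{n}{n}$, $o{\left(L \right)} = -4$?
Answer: $- \frac{1}{933} \approx -0.0010718$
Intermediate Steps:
$K = - \frac{3}{2}$ ($K = \frac{1}{2} + \frac{1}{4} \left(-8\right) = \frac{1}{2} - 2 = - \frac{3}{2} \approx -1.5$)
$F{\left(n \right)} = 1$
$l{\left(u \right)} = 2 u \left(-4 + u\right)$ ($l{\left(u \right)} = \left(u + u\right) \left(u - 4\right) = 2 u \left(-4 + u\right)$)
$\frac{1}{l{\left(F{\left(K \right)} \right)} - D} = \frac{1}{2 \cdot 1 \left(-4 + 1\right) - 927} = \frac{1}{2 \cdot 1 \left(-3\right) - 927} = \frac{1}{-6 - 927} = \frac{1}{-933} = - \frac{1}{933}$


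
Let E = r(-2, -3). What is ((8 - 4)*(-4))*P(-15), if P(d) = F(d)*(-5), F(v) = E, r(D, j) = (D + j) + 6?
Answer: 80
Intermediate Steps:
r(D, j) = 6 + D + j
E = 1 (E = 6 - 2 - 3 = 1)
F(v) = 1
P(d) = -5 (P(d) = 1*(-5) = -5)
((8 - 4)*(-4))*P(-15) = ((8 - 4)*(-4))*(-5) = (4*(-4))*(-5) = -16*(-5) = 80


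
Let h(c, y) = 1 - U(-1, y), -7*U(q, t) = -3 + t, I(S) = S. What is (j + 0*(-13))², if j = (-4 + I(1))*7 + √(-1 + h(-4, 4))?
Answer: (147 - √7)²/49 ≈ 425.27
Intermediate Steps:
U(q, t) = 3/7 - t/7 (U(q, t) = -(-3 + t)/7 = 3/7 - t/7)
h(c, y) = 4/7 + y/7 (h(c, y) = 1 - (3/7 - y/7) = 1 + (-3/7 + y/7) = 4/7 + y/7)
j = -21 + √7/7 (j = (-4 + 1)*7 + √(-1 + (4/7 + (⅐)*4)) = -3*7 + √(-1 + (4/7 + 4/7)) = -21 + √(-1 + 8/7) = -21 + √(⅐) = -21 + √7/7 ≈ -20.622)
(j + 0*(-13))² = ((-21 + √7/7) + 0*(-13))² = ((-21 + √7/7) + 0)² = (-21 + √7/7)²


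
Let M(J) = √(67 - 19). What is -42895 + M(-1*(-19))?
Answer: -42895 + 4*√3 ≈ -42888.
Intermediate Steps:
M(J) = 4*√3 (M(J) = √48 = 4*√3)
-42895 + M(-1*(-19)) = -42895 + 4*√3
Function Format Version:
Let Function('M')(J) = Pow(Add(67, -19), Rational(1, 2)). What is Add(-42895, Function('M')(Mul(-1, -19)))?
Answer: Add(-42895, Mul(4, Pow(3, Rational(1, 2)))) ≈ -42888.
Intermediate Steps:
Function('M')(J) = Mul(4, Pow(3, Rational(1, 2))) (Function('M')(J) = Pow(48, Rational(1, 2)) = Mul(4, Pow(3, Rational(1, 2))))
Add(-42895, Function('M')(Mul(-1, -19))) = Add(-42895, Mul(4, Pow(3, Rational(1, 2))))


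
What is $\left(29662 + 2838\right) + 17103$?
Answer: $49603$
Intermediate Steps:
$\left(29662 + 2838\right) + 17103 = 32500 + 17103 = 49603$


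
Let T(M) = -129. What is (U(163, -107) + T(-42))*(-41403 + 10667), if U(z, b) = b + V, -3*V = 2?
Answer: 21822560/3 ≈ 7.2742e+6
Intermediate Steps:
V = -⅔ (V = -⅓*2 = -⅔ ≈ -0.66667)
U(z, b) = -⅔ + b (U(z, b) = b - ⅔ = -⅔ + b)
(U(163, -107) + T(-42))*(-41403 + 10667) = ((-⅔ - 107) - 129)*(-41403 + 10667) = (-323/3 - 129)*(-30736) = -710/3*(-30736) = 21822560/3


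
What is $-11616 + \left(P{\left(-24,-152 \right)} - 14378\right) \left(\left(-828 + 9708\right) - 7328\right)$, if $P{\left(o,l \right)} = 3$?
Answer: $-22321616$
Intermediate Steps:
$-11616 + \left(P{\left(-24,-152 \right)} - 14378\right) \left(\left(-828 + 9708\right) - 7328\right) = -11616 + \left(3 - 14378\right) \left(\left(-828 + 9708\right) - 7328\right) = -11616 - 14375 \left(8880 - 7328\right) = -11616 - 22310000 = -22321616$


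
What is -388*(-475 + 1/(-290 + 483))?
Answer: 35569512/193 ≈ 1.8430e+5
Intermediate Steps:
-388*(-475 + 1/(-290 + 483)) = -388*(-475 + 1/193) = -388*(-91674/193) = 35569512/193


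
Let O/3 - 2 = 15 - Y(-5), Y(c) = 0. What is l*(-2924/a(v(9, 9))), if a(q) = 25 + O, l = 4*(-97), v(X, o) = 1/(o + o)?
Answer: 283628/19 ≈ 14928.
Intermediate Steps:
v(X, o) = 1/(2*o)
l = -388
O = 51 (O = 6 + 3*(15 - 1*0) = 6 + 3*(15 + 0) = 6 + 3*15 = 6 + 45 = 51)
a(q) = 76 (a(q) = 25 + 51 = 76)
l*(-2924/a(v(9, 9))) = -(-1134512)/76 = -388*(-731/19) = 283628/19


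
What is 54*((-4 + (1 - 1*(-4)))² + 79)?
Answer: 4320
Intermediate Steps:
54*((-4 + (1 - 1*(-4)))² + 79) = 54*((-4 + (1 + 4))² + 79) = 54*((-4 + 5)² + 79) = 54*(1² + 79) = 54*(1 + 79) = 54*80 = 4320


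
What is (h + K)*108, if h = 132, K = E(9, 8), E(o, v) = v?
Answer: 15120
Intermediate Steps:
K = 8
(h + K)*108 = (132 + 8)*108 = 140*108 = 15120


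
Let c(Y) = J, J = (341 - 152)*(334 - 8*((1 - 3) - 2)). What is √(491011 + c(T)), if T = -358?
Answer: √560185 ≈ 748.46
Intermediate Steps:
J = 69174 (J = 189*(334 - 8*(-2 - 2)) = 189*(334 - 8*(-4)) = 189*(334 + 32) = 189*366 = 69174)
c(Y) = 69174
√(491011 + c(T)) = √(491011 + 69174) = √560185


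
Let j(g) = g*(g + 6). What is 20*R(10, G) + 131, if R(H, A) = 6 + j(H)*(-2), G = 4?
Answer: -6149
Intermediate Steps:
j(g) = g*(6 + g)
R(H, A) = 6 - 2*H*(6 + H) (R(H, A) = 6 + (H*(6 + H))*(-2) = 6 - 2*H*(6 + H))
20*R(10, G) + 131 = 20*(6 - 2*10*(6 + 10)) + 131 = 20*(6 - 2*10*16) + 131 = 20*(6 - 320) + 131 = 20*(-314) + 131 = -6280 + 131 = -6149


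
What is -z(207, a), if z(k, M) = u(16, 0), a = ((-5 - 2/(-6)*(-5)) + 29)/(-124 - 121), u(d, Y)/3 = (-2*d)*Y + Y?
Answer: 0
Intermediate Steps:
u(d, Y) = 3*Y - 6*Y*d (u(d, Y) = 3*((-2*d)*Y + Y) = 3*(-2*Y*d + Y) = 3*(Y - 2*Y*d) = 3*Y - 6*Y*d)
a = -67/735 (a = ((-5 - 2*(-1/6)*(-5)) + 29)/(-245) = ((-5 + (1/3)*(-5)) + 29)*(-1/245) = ((-5 - 5/3) + 29)*(-1/245) = (-20/3 + 29)*(-1/245) = (67/3)*(-1/245) = -67/735 ≈ -0.091156)
z(k, M) = 0 (z(k, M) = 3*0*(1 - 2*16) = 3*0*(1 - 32) = 3*0*(-31) = 0)
-z(207, a) = -1*0 = 0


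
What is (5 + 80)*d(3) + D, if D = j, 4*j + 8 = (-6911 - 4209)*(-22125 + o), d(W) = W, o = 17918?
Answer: 11695713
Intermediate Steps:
j = 11695458 (j = -2 + ((-6911 - 4209)*(-22125 + 17918))/4 = -2 + (-11120*(-4207))/4 = -2 + (¼)*46781840 = -2 + 11695460 = 11695458)
D = 11695458
(5 + 80)*d(3) + D = (5 + 80)*3 + 11695458 = 85*3 + 11695458 = 255 + 11695458 = 11695713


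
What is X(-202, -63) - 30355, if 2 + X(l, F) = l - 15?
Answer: -30574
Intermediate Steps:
X(l, F) = -17 + l (X(l, F) = -2 + (l - 15) = -2 + (-15 + l) = -17 + l)
X(-202, -63) - 30355 = (-17 - 202) - 30355 = -219 - 30355 = -30574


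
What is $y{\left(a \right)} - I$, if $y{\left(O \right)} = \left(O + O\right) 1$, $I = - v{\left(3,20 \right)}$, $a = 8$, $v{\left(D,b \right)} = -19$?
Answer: $-3$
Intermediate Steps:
$I = 19$ ($I = \left(-1\right) \left(-19\right) = 19$)
$y{\left(O \right)} = 2 O$ ($y{\left(O \right)} = 2 O 1 = 2 O$)
$y{\left(a \right)} - I = 2 \cdot 8 - 19 = 16 - 19 = -3$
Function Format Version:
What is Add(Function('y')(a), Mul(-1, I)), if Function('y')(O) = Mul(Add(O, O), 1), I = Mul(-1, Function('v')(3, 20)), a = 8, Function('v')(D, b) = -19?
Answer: -3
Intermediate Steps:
I = 19 (I = Mul(-1, -19) = 19)
Function('y')(O) = Mul(2, O) (Function('y')(O) = Mul(Mul(2, O), 1) = Mul(2, O))
Add(Function('y')(a), Mul(-1, I)) = Add(Mul(2, 8), Mul(-1, 19)) = Add(16, -19) = -3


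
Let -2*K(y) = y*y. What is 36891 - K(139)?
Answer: 93103/2 ≈ 46552.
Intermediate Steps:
K(y) = -y²/2 (K(y) = -y*y/2 = -y²/2)
36891 - K(139) = 36891 - (-1)*139²/2 = 36891 - (-1)*19321/2 = 36891 - 1*(-19321/2) = 36891 + 19321/2 = 93103/2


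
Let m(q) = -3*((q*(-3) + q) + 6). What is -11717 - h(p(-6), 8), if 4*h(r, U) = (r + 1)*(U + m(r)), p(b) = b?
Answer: -23549/2 ≈ -11775.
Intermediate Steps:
m(q) = -18 + 6*q (m(q) = -3*((-3*q + q) + 6) = -3*(-2*q + 6) = -3*(6 - 2*q) = -18 + 6*q)
h(r, U) = (1 + r)*(-18 + U + 6*r)/4 (h(r, U) = ((r + 1)*(U + (-18 + 6*r)))/4 = ((1 + r)*(-18 + U + 6*r))/4 = (1 + r)*(-18 + U + 6*r)/4)
-11717 - h(p(-6), 8) = -11717 - (-9/2 - 3*(-6) + (¼)*8 + (3/2)*(-6)² + (¼)*8*(-6)) = -11717 - (-9/2 + 18 + 2 + (3/2)*36 - 12) = -11717 - (-9/2 + 18 + 2 + 54 - 12) = -11717 - 1*115/2 = -11717 - 115/2 = -23549/2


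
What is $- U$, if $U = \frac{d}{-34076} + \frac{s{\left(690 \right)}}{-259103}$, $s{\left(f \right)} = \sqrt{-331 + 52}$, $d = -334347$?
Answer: $- \frac{334347}{34076} + \frac{3 i \sqrt{31}}{259103} \approx -9.8118 + 6.4466 \cdot 10^{-5} i$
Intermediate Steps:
$s{\left(f \right)} = 3 i \sqrt{31}$ ($s{\left(f \right)} = \sqrt{-279} = 3 i \sqrt{31}$)
$U = \frac{334347}{34076} - \frac{3 i \sqrt{31}}{259103}$ ($U = - \frac{334347}{-34076} + \frac{3 i \sqrt{31}}{-259103} = \left(-334347\right) \left(- \frac{1}{34076}\right) + 3 i \sqrt{31} \left(- \frac{1}{259103}\right) = \frac{334347}{34076} - \frac{3 i \sqrt{31}}{259103} \approx 9.8118 - 6.4466 \cdot 10^{-5} i$)
$- U = - (\frac{334347}{34076} - \frac{3 i \sqrt{31}}{259103}) = - \frac{334347}{34076} + \frac{3 i \sqrt{31}}{259103}$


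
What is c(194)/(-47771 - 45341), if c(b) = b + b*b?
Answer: -18915/46556 ≈ -0.40628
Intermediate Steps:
c(b) = b + b²
c(194)/(-47771 - 45341) = (194*(1 + 194))/(-47771 - 45341) = (194*195)/(-93112) = 37830*(-1/93112) = -18915/46556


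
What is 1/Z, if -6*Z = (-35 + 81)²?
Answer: -3/1058 ≈ -0.0028355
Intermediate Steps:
Z = -1058/3 (Z = -(-35 + 81)²/6 = -⅙*46² = -⅙*2116 = -1058/3 ≈ -352.67)
1/Z = 1/(-1058/3) = -3/1058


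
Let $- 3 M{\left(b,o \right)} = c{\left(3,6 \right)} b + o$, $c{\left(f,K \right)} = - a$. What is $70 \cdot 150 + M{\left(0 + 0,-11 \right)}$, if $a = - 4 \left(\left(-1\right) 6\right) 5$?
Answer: $\frac{31511}{3} \approx 10504.0$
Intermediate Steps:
$a = 120$ ($a = \left(-4\right) \left(-6\right) 5 = 24 \cdot 5 = 120$)
$c{\left(f,K \right)} = -120$ ($c{\left(f,K \right)} = \left(-1\right) 120 = -120$)
$M{\left(b,o \right)} = 40 b - \frac{o}{3}$ ($M{\left(b,o \right)} = - \frac{- 120 b + o}{3} = - \frac{o - 120 b}{3} = 40 b - \frac{o}{3}$)
$70 \cdot 150 + M{\left(0 + 0,-11 \right)} = 70 \cdot 150 + \left(40 \left(0 + 0\right) - - \frac{11}{3}\right) = 10500 + \left(40 \cdot 0 + \frac{11}{3}\right) = 10500 + \left(0 + \frac{11}{3}\right) = 10500 + \frac{11}{3} = \frac{31511}{3}$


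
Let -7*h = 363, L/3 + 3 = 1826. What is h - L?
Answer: -38646/7 ≈ -5520.9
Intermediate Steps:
L = 5469 (L = -9 + 3*1826 = -9 + 5478 = 5469)
h = -363/7 (h = -⅐*363 = -363/7 ≈ -51.857)
h - L = -363/7 - 1*5469 = -363/7 - 5469 = -38646/7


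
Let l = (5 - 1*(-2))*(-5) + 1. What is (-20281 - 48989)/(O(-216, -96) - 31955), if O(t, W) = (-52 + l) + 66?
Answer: 13854/6395 ≈ 2.1664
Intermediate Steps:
l = -34 (l = (5 + 2)*(-5) + 1 = 7*(-5) + 1 = -35 + 1 = -34)
O(t, W) = -20 (O(t, W) = (-52 - 34) + 66 = -86 + 66 = -20)
(-20281 - 48989)/(O(-216, -96) - 31955) = (-20281 - 48989)/(-20 - 31955) = -69270/(-31975) = -69270*(-1/31975) = 13854/6395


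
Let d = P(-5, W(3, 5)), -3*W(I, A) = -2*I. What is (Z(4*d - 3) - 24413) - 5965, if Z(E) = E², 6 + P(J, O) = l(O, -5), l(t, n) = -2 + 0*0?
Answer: -29153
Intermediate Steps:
W(I, A) = 2*I/3 (W(I, A) = -(-2)*I/3 = 2*I/3)
l(t, n) = -2 (l(t, n) = -2 + 0 = -2)
P(J, O) = -8 (P(J, O) = -6 - 2 = -8)
d = -8
(Z(4*d - 3) - 24413) - 5965 = ((4*(-8) - 3)² - 24413) - 5965 = ((-32 - 3)² - 24413) - 5965 = ((-35)² - 24413) - 5965 = (1225 - 24413) - 5965 = -23188 - 5965 = -29153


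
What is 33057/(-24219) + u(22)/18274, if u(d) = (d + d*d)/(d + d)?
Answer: -134178911/98350668 ≈ -1.3643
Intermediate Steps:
u(d) = (d + d**2)/(2*d) (u(d) = (d + d**2)/((2*d)) = (d + d**2)*(1/(2*d)) = (d + d**2)/(2*d))
33057/(-24219) + u(22)/18274 = 33057/(-24219) + (1/2 + (1/2)*22)/18274 = 33057*(-1/24219) + (1/2 + 11)*(1/18274) = -3673/2691 + (23/2)*(1/18274) = -3673/2691 + 23/36548 = -134178911/98350668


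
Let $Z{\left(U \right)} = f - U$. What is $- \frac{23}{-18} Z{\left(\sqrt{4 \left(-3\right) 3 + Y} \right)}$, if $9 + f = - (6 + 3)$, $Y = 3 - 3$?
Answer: $-23 - \frac{23 i}{3} \approx -23.0 - 7.6667 i$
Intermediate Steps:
$Y = 0$
$f = -18$ ($f = -9 - \left(6 + 3\right) = -9 - 9 = -18$)
$Z{\left(U \right)} = -18 - U$
$- \frac{23}{-18} Z{\left(\sqrt{4 \left(-3\right) 3 + Y} \right)} = - \frac{23}{-18} \left(-18 - \sqrt{4 \left(-3\right) 3 + 0}\right) = \left(-23\right) \left(- \frac{1}{18}\right) \left(-18 - \sqrt{\left(-12\right) 3 + 0}\right) = \frac{23 \left(-18 - \sqrt{-36 + 0}\right)}{18} = \frac{23 \left(-18 - \sqrt{-36}\right)}{18} = \frac{23 \left(-18 - 6 i\right)}{18} = -23 - \frac{23 i}{3}$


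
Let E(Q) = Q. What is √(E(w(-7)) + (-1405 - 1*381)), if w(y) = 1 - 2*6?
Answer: I*√1797 ≈ 42.391*I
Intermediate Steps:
w(y) = -11 (w(y) = 1 - 12 = -11)
√(E(w(-7)) + (-1405 - 1*381)) = √(-11 + (-1405 - 1*381)) = √(-11 + (-1405 - 381)) = √(-11 - 1786) = √(-1797) = I*√1797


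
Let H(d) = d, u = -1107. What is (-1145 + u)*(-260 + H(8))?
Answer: 567504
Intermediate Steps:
(-1145 + u)*(-260 + H(8)) = (-1145 - 1107)*(-260 + 8) = -2252*(-252) = 567504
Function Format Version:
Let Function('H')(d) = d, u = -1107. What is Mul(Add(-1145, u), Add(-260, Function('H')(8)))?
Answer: 567504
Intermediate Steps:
Mul(Add(-1145, u), Add(-260, Function('H')(8))) = Mul(Add(-1145, -1107), Add(-260, 8)) = Mul(-2252, -252) = 567504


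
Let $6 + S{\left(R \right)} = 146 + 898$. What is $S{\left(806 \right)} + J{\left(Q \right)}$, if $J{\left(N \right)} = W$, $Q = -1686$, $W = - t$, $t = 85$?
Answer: $953$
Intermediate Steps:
$S{\left(R \right)} = 1038$ ($S{\left(R \right)} = -6 + \left(146 + 898\right) = -6 + 1044 = 1038$)
$W = -85$ ($W = \left(-1\right) 85 = -85$)
$J{\left(N \right)} = -85$
$S{\left(806 \right)} + J{\left(Q \right)} = 1038 - 85 = 953$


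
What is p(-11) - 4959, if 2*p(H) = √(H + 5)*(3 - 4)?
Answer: -4959 - I*√6/2 ≈ -4959.0 - 1.2247*I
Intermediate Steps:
p(H) = -√(5 + H)/2 (p(H) = (√(H + 5)*(3 - 4))/2 = (√(5 + H)*(-1))/2 = (-√(5 + H))/2 = -√(5 + H)/2)
p(-11) - 4959 = -√(5 - 11)/2 - 4959 = -I*√6/2 - 4959 = -4959 - I*√6/2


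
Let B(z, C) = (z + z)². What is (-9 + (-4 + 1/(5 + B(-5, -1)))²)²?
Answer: 5827184896/121550625 ≈ 47.940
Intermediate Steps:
B(z, C) = 4*z² (B(z, C) = (2*z)² = 4*z²)
(-9 + (-4 + 1/(5 + B(-5, -1)))²)² = (-9 + (-4 + 1/(5 + 4*(-5)²))²)² = (-9 + (-4 + 1/(5 + 4*25))²)² = (-9 + (-4 + 1/(5 + 100))²)² = (-9 + (-4 + 1/105)²)² = (-9 + (-419/105)²)² = (-9 + 175561/11025)² = (76336/11025)² = 5827184896/121550625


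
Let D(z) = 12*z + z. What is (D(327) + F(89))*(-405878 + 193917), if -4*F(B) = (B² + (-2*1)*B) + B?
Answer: -486026573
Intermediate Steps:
F(B) = -B²/4 + B/4 (F(B) = -((B² + (-2*1)*B) + B)/4 = -((B² - 2*B) + B)/4 = -(B² - B)/4 = -B²/4 + B/4)
D(z) = 13*z
(D(327) + F(89))*(-405878 + 193917) = (13*327 + (¼)*89*(1 - 1*89))*(-405878 + 193917) = (4251 + (¼)*89*(1 - 89))*(-211961) = (4251 + (¼)*89*(-88))*(-211961) = (4251 - 1958)*(-211961) = 2293*(-211961) = -486026573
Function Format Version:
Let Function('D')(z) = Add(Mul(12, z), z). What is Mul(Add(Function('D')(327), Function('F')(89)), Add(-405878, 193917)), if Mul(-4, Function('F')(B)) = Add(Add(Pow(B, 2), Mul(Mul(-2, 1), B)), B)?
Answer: -486026573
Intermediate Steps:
Function('F')(B) = Add(Mul(Rational(-1, 4), Pow(B, 2)), Mul(Rational(1, 4), B)) (Function('F')(B) = Mul(Rational(-1, 4), Add(Add(Pow(B, 2), Mul(Mul(-2, 1), B)), B)) = Mul(Rational(-1, 4), Add(Add(Pow(B, 2), Mul(-2, B)), B)) = Mul(Rational(-1, 4), Add(Pow(B, 2), Mul(-1, B))) = Add(Mul(Rational(-1, 4), Pow(B, 2)), Mul(Rational(1, 4), B)))
Function('D')(z) = Mul(13, z)
Mul(Add(Function('D')(327), Function('F')(89)), Add(-405878, 193917)) = Mul(Add(Mul(13, 327), Mul(Rational(1, 4), 89, Add(1, Mul(-1, 89)))), Add(-405878, 193917)) = Mul(Add(4251, Mul(Rational(1, 4), 89, Add(1, -89))), -211961) = Mul(Add(4251, Mul(Rational(1, 4), 89, -88)), -211961) = Mul(Add(4251, -1958), -211961) = Mul(2293, -211961) = -486026573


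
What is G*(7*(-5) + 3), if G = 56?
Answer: -1792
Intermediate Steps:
G*(7*(-5) + 3) = 56*(7*(-5) + 3) = 56*(-35 + 3) = 56*(-32) = -1792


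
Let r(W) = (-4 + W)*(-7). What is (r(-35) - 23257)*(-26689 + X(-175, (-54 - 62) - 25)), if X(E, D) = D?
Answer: 616660720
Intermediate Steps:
r(W) = 28 - 7*W
(r(-35) - 23257)*(-26689 + X(-175, (-54 - 62) - 25)) = ((28 - 7*(-35)) - 23257)*(-26689 + ((-54 - 62) - 25)) = ((28 + 245) - 23257)*(-26689 + (-116 - 25)) = (273 - 23257)*(-26689 - 141) = -22984*(-26830) = 616660720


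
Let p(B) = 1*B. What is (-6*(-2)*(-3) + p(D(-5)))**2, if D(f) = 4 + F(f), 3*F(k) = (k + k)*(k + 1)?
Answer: 3136/9 ≈ 348.44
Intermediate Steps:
F(k) = 2*k*(1 + k)/3 (F(k) = ((k + k)*(k + 1))/3 = ((2*k)*(1 + k))/3 = (2*k*(1 + k))/3 = 2*k*(1 + k)/3)
D(f) = 4 + 2*f*(1 + f)/3
p(B) = B
(-6*(-2)*(-3) + p(D(-5)))**2 = (-6*(-2)*(-3) + (4 + (2/3)*(-5)*(1 - 5)))**2 = (12*(-3) + (4 + (2/3)*(-5)*(-4)))**2 = (-36 + (4 + 40/3))**2 = (-36 + 52/3)**2 = (-56/3)**2 = 3136/9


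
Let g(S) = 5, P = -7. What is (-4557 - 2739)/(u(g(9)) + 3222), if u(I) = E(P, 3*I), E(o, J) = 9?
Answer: -2432/1077 ≈ -2.2581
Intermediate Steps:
u(I) = 9
(-4557 - 2739)/(u(g(9)) + 3222) = (-4557 - 2739)/(9 + 3222) = -7296/3231 = -7296*1/3231 = -2432/1077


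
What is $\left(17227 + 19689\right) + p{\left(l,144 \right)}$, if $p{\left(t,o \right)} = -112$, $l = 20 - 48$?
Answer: $36804$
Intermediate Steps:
$l = -28$ ($l = 20 - 48 = -28$)
$\left(17227 + 19689\right) + p{\left(l,144 \right)} = \left(17227 + 19689\right) - 112 = 36916 - 112 = 36804$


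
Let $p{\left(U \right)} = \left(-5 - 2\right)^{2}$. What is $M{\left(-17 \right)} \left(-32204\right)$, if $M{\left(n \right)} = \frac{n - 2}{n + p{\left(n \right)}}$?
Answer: $\frac{152969}{8} \approx 19121.0$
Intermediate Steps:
$p{\left(U \right)} = 49$ ($p{\left(U \right)} = \left(-7\right)^{2} = 49$)
$M{\left(n \right)} = \frac{-2 + n}{49 + n}$ ($M{\left(n \right)} = \frac{n - 2}{n + 49} = \frac{-2 + n}{49 + n}$)
$M{\left(-17 \right)} \left(-32204\right) = \frac{-2 - 17}{49 - 17} \left(-32204\right) = \frac{1}{32} \left(-19\right) \left(-32204\right) = \left(- \frac{19}{32}\right) \left(-32204\right) = \frac{152969}{8}$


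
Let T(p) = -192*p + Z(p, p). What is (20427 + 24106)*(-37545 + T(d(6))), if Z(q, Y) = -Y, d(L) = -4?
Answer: -1637612009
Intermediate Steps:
T(p) = -193*p (T(p) = -192*p - p = -193*p)
(20427 + 24106)*(-37545 + T(d(6))) = (20427 + 24106)*(-37545 - 193*(-4)) = 44533*(-37545 + 772) = 44533*(-36773) = -1637612009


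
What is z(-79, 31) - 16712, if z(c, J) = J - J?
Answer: -16712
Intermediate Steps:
z(c, J) = 0
z(-79, 31) - 16712 = 0 - 16712 = -16712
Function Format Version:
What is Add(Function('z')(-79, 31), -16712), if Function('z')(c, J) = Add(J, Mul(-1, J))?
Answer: -16712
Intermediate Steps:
Function('z')(c, J) = 0
Add(Function('z')(-79, 31), -16712) = Add(0, -16712) = -16712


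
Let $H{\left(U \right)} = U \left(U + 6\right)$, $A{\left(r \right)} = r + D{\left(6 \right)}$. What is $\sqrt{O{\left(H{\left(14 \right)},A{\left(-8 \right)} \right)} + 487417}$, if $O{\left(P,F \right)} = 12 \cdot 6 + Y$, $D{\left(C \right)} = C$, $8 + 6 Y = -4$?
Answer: $\sqrt{487487} \approx 698.2$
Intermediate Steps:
$Y = -2$ ($Y = - \frac{4}{3} + \frac{1}{6} \left(-4\right) = - \frac{4}{3} - \frac{2}{3} = -2$)
$A{\left(r \right)} = 6 + r$ ($A{\left(r \right)} = r + 6 = 6 + r$)
$H{\left(U \right)} = U \left(6 + U\right)$
$O{\left(P,F \right)} = 70$ ($O{\left(P,F \right)} = 12 \cdot 6 - 2 = 72 - 2 = 70$)
$\sqrt{O{\left(H{\left(14 \right)},A{\left(-8 \right)} \right)} + 487417} = \sqrt{70 + 487417} = \sqrt{487487}$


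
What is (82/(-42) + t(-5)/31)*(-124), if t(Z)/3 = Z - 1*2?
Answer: 6848/21 ≈ 326.10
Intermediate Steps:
t(Z) = -6 + 3*Z (t(Z) = 3*(Z - 1*2) = 3*(Z - 2) = 3*(-2 + Z) = -6 + 3*Z)
(82/(-42) + t(-5)/31)*(-124) = (82/(-42) + (-6 + 3*(-5))/31)*(-124) = (82*(-1/42) + (-6 - 15)*(1/31))*(-124) = (-41/21 - 21*1/31)*(-124) = (-41/21 - 21/31)*(-124) = -1712/651*(-124) = 6848/21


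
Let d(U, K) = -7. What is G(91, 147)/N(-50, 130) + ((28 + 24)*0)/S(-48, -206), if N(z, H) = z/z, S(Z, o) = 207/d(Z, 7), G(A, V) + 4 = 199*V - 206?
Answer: 29043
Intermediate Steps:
G(A, V) = -210 + 199*V (G(A, V) = -4 + (199*V - 206) = -4 + (-206 + 199*V) = -210 + 199*V)
S(Z, o) = -207/7 (S(Z, o) = 207/(-7) = 207*(-1/7) = -207/7)
N(z, H) = 1
G(91, 147)/N(-50, 130) + ((28 + 24)*0)/S(-48, -206) = (-210 + 199*147)/1 + ((28 + 24)*0)/(-207/7) = (-210 + 29253)*1 + (52*0)*(-7/207) = 29043*1 + 0*(-7/207) = 29043 + 0 = 29043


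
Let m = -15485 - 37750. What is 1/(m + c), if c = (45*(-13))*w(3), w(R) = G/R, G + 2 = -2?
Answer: -1/52455 ≈ -1.9064e-5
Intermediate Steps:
G = -4 (G = -2 - 2 = -4)
m = -53235
w(R) = -4/R
c = 780 (c = (45*(-13))*(-4/3) = -(-2340)/3 = -585*(-4/3) = 780)
1/(m + c) = 1/(-53235 + 780) = 1/(-52455) = -1/52455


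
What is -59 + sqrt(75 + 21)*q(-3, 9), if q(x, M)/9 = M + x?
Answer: -59 + 216*sqrt(6) ≈ 470.09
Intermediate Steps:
q(x, M) = 9*M + 9*x (q(x, M) = 9*(M + x) = 9*M + 9*x)
-59 + sqrt(75 + 21)*q(-3, 9) = -59 + sqrt(75 + 21)*(9*9 + 9*(-3)) = -59 + sqrt(96)*(81 - 27) = -59 + (4*sqrt(6))*54 = -59 + 216*sqrt(6)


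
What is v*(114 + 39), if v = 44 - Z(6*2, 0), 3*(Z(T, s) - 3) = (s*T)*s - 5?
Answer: 6528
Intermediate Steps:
Z(T, s) = 4/3 + T*s²/3 (Z(T, s) = 3 + ((s*T)*s - 5)/3 = 3 + ((T*s)*s - 5)/3 = 3 + (T*s² - 5)/3 = 3 + (-5 + T*s²)/3 = 3 + (-5/3 + T*s²/3) = 4/3 + T*s²/3)
v = 128/3 (v = 44 - (4/3 + (⅓)*(6*2)*0²) = 44 - (4/3 + (⅓)*12*0) = 44 - (4/3 + 0) = 44 - 1*4/3 = 44 - 4/3 = 128/3 ≈ 42.667)
v*(114 + 39) = 128*(114 + 39)/3 = (128/3)*153 = 6528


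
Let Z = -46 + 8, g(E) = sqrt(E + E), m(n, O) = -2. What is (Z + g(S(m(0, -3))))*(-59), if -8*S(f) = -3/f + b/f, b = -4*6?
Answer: 2242 - 177*I*sqrt(6)/4 ≈ 2242.0 - 108.39*I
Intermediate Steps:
b = -24
S(f) = 27/(8*f) (S(f) = -(-3/f - 24/f)/8 = -(-27)/(8*f) = 27/(8*f))
g(E) = sqrt(2)*sqrt(E) (g(E) = sqrt(2*E) = sqrt(2)*sqrt(E))
Z = -38
(Z + g(S(m(0, -3))))*(-59) = (-38 + sqrt(2)*sqrt((27/8)/(-2)))*(-59) = (-38 + sqrt(2)*sqrt((27/8)*(-1/2)))*(-59) = (-38 + sqrt(2)*sqrt(-27/16))*(-59) = (-38 + sqrt(2)*(3*I*sqrt(3)/4))*(-59) = (-38 + 3*I*sqrt(6)/4)*(-59) = 2242 - 177*I*sqrt(6)/4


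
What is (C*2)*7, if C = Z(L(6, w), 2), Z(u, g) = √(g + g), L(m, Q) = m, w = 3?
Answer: 28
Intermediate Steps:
Z(u, g) = √2*√g (Z(u, g) = √(2*g) = √2*√g)
C = 2 (C = √2*√2 = 2)
(C*2)*7 = (2*2)*7 = 4*7 = 28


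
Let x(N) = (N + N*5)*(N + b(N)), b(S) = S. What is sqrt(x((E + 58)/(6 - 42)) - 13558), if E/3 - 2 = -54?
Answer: I*sqrt(1090995)/9 ≈ 116.06*I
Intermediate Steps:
E = -156 (E = 6 + 3*(-54) = 6 - 162 = -156)
x(N) = 12*N**2 (x(N) = (N + N*5)*(N + N) = (N + 5*N)*(2*N) = (6*N)*(2*N) = 12*N**2)
sqrt(x((E + 58)/(6 - 42)) - 13558) = sqrt(12*((-156 + 58)/(6 - 42))**2 - 13558) = sqrt(12*(-98/(-36))**2 - 13558) = sqrt(12*(-98*(-1/36))**2 - 13558) = sqrt(12*(49/18)**2 - 13558) = sqrt(12*(2401/324) - 13558) = sqrt(2401/27 - 13558) = sqrt(-363665/27) = I*sqrt(1090995)/9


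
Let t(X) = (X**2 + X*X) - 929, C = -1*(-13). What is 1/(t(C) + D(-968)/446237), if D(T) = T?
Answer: -40567/23975185 ≈ -0.0016920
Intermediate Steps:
C = 13
t(X) = -929 + 2*X**2 (t(X) = (X**2 + X**2) - 929 = 2*X**2 - 929 = -929 + 2*X**2)
1/(t(C) + D(-968)/446237) = 1/((-929 + 2*13**2) - 968/446237) = 1/((-929 + 2*169) - 968*1/446237) = 1/((-929 + 338) - 88/40567) = 1/(-591 - 88/40567) = 1/(-23975185/40567) = -40567/23975185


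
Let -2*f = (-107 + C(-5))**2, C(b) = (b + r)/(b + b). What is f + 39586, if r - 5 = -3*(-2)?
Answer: 844928/25 ≈ 33797.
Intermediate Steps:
r = 11 (r = 5 - 3*(-2) = 5 + 6 = 11)
C(b) = (11 + b)/(2*b) (C(b) = (b + 11)/(b + b) = (11 + b)/((2*b)) = (11 + b)*(1/(2*b)) = (11 + b)/(2*b))
f = -144722/25 (f = -(-107 + (1/2)*(11 - 5)/(-5))**2/2 = -(-107 + (1/2)*(-1/5)*6)**2/2 = -(-107 - 3/5)**2/2 = -(-538/5)**2/2 = -1/2*289444/25 = -144722/25 ≈ -5788.9)
f + 39586 = -144722/25 + 39586 = 844928/25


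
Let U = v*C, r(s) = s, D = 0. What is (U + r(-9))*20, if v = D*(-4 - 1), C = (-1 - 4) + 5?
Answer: -180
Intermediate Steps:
C = 0 (C = -5 + 5 = 0)
v = 0 (v = 0*(-4 - 1) = 0*(-5) = 0)
U = 0 (U = 0*0 = 0)
(U + r(-9))*20 = (0 - 9)*20 = -9*20 = -180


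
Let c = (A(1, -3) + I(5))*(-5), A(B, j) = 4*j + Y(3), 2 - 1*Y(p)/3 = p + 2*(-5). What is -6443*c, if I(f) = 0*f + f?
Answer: 644300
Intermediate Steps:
I(f) = f (I(f) = 0 + f = f)
Y(p) = 36 - 3*p (Y(p) = 6 - 3*(p + 2*(-5)) = 6 - 3*(p - 10) = 6 - 3*(-10 + p) = 6 + (30 - 3*p) = 36 - 3*p)
A(B, j) = 27 + 4*j (A(B, j) = 4*j + (36 - 3*3) = 4*j + (36 - 9) = 4*j + 27 = 27 + 4*j)
c = -100 (c = ((27 + 4*(-3)) + 5)*(-5) = ((27 - 12) + 5)*(-5) = (15 + 5)*(-5) = 20*(-5) = -100)
-6443*c = -6443*(-100) = 644300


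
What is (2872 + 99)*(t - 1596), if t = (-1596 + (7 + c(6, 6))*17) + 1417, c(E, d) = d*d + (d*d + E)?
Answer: -980430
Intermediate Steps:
c(E, d) = E + 2*d² (c(E, d) = d² + (d² + E) = d² + (E + d²) = E + 2*d²)
t = 1266 (t = (-1596 + (7 + (6 + 2*6²))*17) + 1417 = (-1596 + (7 + (6 + 2*36))*17) + 1417 = (-1596 + (7 + (6 + 72))*17) + 1417 = (-1596 + (7 + 78)*17) + 1417 = (-1596 + 85*17) + 1417 = (-1596 + 1445) + 1417 = -151 + 1417 = 1266)
(2872 + 99)*(t - 1596) = (2872 + 99)*(1266 - 1596) = 2971*(-330) = -980430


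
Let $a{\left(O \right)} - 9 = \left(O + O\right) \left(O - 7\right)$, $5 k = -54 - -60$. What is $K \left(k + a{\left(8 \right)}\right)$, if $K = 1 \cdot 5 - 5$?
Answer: $0$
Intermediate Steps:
$k = \frac{6}{5}$ ($k = \frac{-54 - -60}{5} = \frac{-54 + 60}{5} = \frac{1}{5} \cdot 6 = \frac{6}{5} \approx 1.2$)
$a{\left(O \right)} = 9 + 2 O \left(-7 + O\right)$ ($a{\left(O \right)} = 9 + \left(O + O\right) \left(O - 7\right) = 9 + 2 O \left(-7 + O\right)$)
$K = 0$ ($K = 5 - 5 = 0$)
$K \left(k + a{\left(8 \right)}\right) = 0 \left(\frac{6}{5} + \left(9 - 112 + 2 \cdot 8^{2}\right)\right) = 0 \left(\frac{6}{5} + \left(9 - 112 + 2 \cdot 64\right)\right) = 0 \left(\frac{6}{5} + \left(9 - 112 + 128\right)\right) = 0 \left(\frac{6}{5} + 25\right) = 0 \cdot \frac{131}{5} = 0$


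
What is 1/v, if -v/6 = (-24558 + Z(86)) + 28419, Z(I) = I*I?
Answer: -1/67542 ≈ -1.4806e-5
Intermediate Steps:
Z(I) = I²
v = -67542 (v = -6*((-24558 + 86²) + 28419) = -6*((-24558 + 7396) + 28419) = -6*(-17162 + 28419) = -6*11257 = -67542)
1/v = 1/(-67542) = -1/67542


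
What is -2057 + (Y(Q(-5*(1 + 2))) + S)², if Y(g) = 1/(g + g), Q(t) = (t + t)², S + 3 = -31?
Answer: -2919362399/3240000 ≈ -901.04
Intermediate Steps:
S = -34 (S = -3 - 31 = -34)
Q(t) = 4*t² (Q(t) = (2*t)² = 4*t²)
Y(g) = 1/(2*g)
-2057 + (Y(Q(-5*(1 + 2))) + S)² = -2057 + (1/(2*((4*(-5*(1 + 2))²))) - 34)² = -2057 + (1/(2*((4*(-5*3)²))) - 34)² = -2057 + (1/(2*((4*(-15)²))) - 34)² = -2057 + (1/(2*((4*225))) - 34)² = -2057 + ((½)/900 - 34)² = -2057 + ((½)*(1/900) - 34)² = -2057 + (1/1800 - 34)² = -2057 + (-61199/1800)² = -2057 + 3745317601/3240000 = -2919362399/3240000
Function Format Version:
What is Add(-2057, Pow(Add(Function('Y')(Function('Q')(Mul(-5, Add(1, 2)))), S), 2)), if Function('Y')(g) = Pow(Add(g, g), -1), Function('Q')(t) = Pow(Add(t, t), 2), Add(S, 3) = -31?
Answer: Rational(-2919362399, 3240000) ≈ -901.04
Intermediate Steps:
S = -34 (S = Add(-3, -31) = -34)
Function('Q')(t) = Mul(4, Pow(t, 2)) (Function('Q')(t) = Pow(Mul(2, t), 2) = Mul(4, Pow(t, 2)))
Function('Y')(g) = Mul(Rational(1, 2), Pow(g, -1)) (Function('Y')(g) = Pow(Mul(2, g), -1) = Mul(Rational(1, 2), Pow(g, -1)))
Add(-2057, Pow(Add(Function('Y')(Function('Q')(Mul(-5, Add(1, 2)))), S), 2)) = Add(-2057, Pow(Add(Mul(Rational(1, 2), Pow(Mul(4, Pow(Mul(-5, Add(1, 2)), 2)), -1)), -34), 2)) = Add(-2057, Pow(Add(Mul(Rational(1, 2), Pow(Mul(4, Pow(Mul(-5, 3), 2)), -1)), -34), 2)) = Add(-2057, Pow(Add(Mul(Rational(1, 2), Pow(Mul(4, Pow(-15, 2)), -1)), -34), 2)) = Add(-2057, Pow(Add(Mul(Rational(1, 2), Pow(Mul(4, 225), -1)), -34), 2)) = Add(-2057, Pow(Add(Mul(Rational(1, 2), Pow(900, -1)), -34), 2)) = Add(-2057, Pow(Add(Mul(Rational(1, 2), Rational(1, 900)), -34), 2)) = Add(-2057, Pow(Add(Rational(1, 1800), -34), 2)) = Add(-2057, Pow(Rational(-61199, 1800), 2)) = Add(-2057, Rational(3745317601, 3240000)) = Rational(-2919362399, 3240000)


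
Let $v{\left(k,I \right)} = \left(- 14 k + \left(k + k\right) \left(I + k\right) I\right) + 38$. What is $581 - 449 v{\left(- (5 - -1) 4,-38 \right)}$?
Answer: $50609167$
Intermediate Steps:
$v{\left(k,I \right)} = 38 - 14 k + 2 I k \left(I + k\right)$ ($v{\left(k,I \right)} = \left(- 14 k + 2 k \left(I + k\right) I\right) + 38 = \left(- 14 k + 2 I k \left(I + k\right)\right) + 38 = 38 - 14 k + 2 I k \left(I + k\right)$)
$581 - 449 v{\left(- (5 - -1) 4,-38 \right)} = 581 - 449 \left(38 - 14 - (5 - -1) 4 + 2 \left(-38\right) \left(- (5 - -1) 4\right)^{2} + 2 - (5 - -1) 4 \left(-38\right)^{2}\right) = 581 - 449 \left(38 - 14 - (5 + 1) 4 + 2 \left(-38\right) \left(- (5 + 1) 4\right)^{2} + 2 - (5 + 1) 4 \cdot 1444\right) = 581 - 449 \left(38 - 14 \left(-1\right) 6 \cdot 4 + 2 \left(-38\right) \left(\left(-1\right) 6 \cdot 4\right)^{2} + 2 \left(-1\right) 6 \cdot 4 \cdot 1444\right) = 581 - 449 \left(38 - 14 \left(\left(-6\right) 4\right) + 2 \left(-38\right) \left(\left(-6\right) 4\right)^{2} + 2 \left(\left(-6\right) 4\right) 1444\right) = 581 - 449 \left(38 - -336 + 2 \left(-38\right) \left(-24\right)^{2} + 2 \left(-24\right) 1444\right) = 581 - 449 \left(38 + 336 + 2 \left(-38\right) 576 - 69312\right) = 581 - 449 \left(38 + 336 - 43776 - 69312\right) = 581 - -50608586 = 581 + 50608586 = 50609167$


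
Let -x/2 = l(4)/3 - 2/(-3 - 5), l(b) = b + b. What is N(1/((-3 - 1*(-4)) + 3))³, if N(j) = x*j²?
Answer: -42875/884736 ≈ -0.048461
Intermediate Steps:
l(b) = 2*b
x = -35/6 (x = -2*((2*4)/3 - 2/(-3 - 5)) = -2*(8*(⅓) - 2/(-8)) = -2*(8/3 - 2*(-⅛)) = -2*(8/3 + ¼) = -2*35/12 = -35/6 ≈ -5.8333)
N(j) = -35*j²/6
N(1/((-3 - 1*(-4)) + 3))³ = (-35/(6*((-3 - 1*(-4)) + 3)²))³ = (-35/(6*((-3 + 4) + 3)²))³ = (-35/(6*(1 + 3)²))³ = (-35*(1/4)²/6)³ = (-35*(¼)²/6)³ = (-35/6*1/16)³ = (-35/96)³ = -42875/884736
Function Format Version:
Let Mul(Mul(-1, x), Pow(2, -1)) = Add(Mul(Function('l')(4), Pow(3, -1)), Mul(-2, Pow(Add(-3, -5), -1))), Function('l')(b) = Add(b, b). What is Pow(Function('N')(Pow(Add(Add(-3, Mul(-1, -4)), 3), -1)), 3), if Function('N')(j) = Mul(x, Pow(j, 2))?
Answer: Rational(-42875, 884736) ≈ -0.048461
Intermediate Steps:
Function('l')(b) = Mul(2, b)
x = Rational(-35, 6) (x = Mul(-2, Add(Mul(Mul(2, 4), Pow(3, -1)), Mul(-2, Pow(Add(-3, -5), -1)))) = Mul(-2, Add(Mul(8, Rational(1, 3)), Mul(-2, Pow(-8, -1)))) = Mul(-2, Add(Rational(8, 3), Mul(-2, Rational(-1, 8)))) = Mul(-2, Add(Rational(8, 3), Rational(1, 4))) = Mul(-2, Rational(35, 12)) = Rational(-35, 6) ≈ -5.8333)
Function('N')(j) = Mul(Rational(-35, 6), Pow(j, 2))
Pow(Function('N')(Pow(Add(Add(-3, Mul(-1, -4)), 3), -1)), 3) = Pow(Mul(Rational(-35, 6), Pow(Pow(Add(Add(-3, Mul(-1, -4)), 3), -1), 2)), 3) = Pow(Mul(Rational(-35, 6), Pow(Pow(Add(Add(-3, 4), 3), -1), 2)), 3) = Pow(Mul(Rational(-35, 6), Pow(Pow(Add(1, 3), -1), 2)), 3) = Pow(Mul(Rational(-35, 6), Pow(Pow(4, -1), 2)), 3) = Pow(Mul(Rational(-35, 6), Pow(Rational(1, 4), 2)), 3) = Pow(Mul(Rational(-35, 6), Rational(1, 16)), 3) = Pow(Rational(-35, 96), 3) = Rational(-42875, 884736)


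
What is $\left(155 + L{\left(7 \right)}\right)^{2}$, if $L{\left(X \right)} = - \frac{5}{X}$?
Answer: $\frac{1166400}{49} \approx 23804.0$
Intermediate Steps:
$\left(155 + L{\left(7 \right)}\right)^{2} = \left(155 - \frac{5}{7}\right)^{2} = \left(\frac{1080}{7}\right)^{2} = \frac{1166400}{49}$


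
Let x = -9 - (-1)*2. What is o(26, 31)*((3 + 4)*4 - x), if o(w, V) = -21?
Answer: -735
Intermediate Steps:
x = -7 (x = -9 - 1*(-2) = -9 + 2 = -7)
o(26, 31)*((3 + 4)*4 - x) = -21*((3 + 4)*4 - 1*(-7)) = -21*(7*4 + 7) = -21*(28 + 7) = -21*35 = -735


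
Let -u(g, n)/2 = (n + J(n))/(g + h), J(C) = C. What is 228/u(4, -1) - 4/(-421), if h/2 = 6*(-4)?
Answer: -1055864/421 ≈ -2508.0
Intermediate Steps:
h = -48 (h = 2*(6*(-4)) = 2*(-24) = -48)
u(g, n) = -4*n/(-48 + g) (u(g, n) = -2*(n + n)/(g - 48) = -2*2*n/(-48 + g) = -4*n/(-48 + g))
228/u(4, -1) - 4/(-421) = 228/((-4*(-1)/(-48 + 4))) - 4/(-421) = 228/((-4*(-1)/(-44))) - 4*(-1/421) = 228/((-4*(-1)*(-1/44))) + 4/421 = 228/(-1/11) + 4/421 = 228*(-11) + 4/421 = -2508 + 4/421 = -1055864/421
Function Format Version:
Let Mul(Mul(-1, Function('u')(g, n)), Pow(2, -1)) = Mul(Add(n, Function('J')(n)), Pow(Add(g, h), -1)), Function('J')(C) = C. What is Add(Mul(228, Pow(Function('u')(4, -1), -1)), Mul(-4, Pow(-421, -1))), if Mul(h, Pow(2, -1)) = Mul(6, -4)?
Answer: Rational(-1055864, 421) ≈ -2508.0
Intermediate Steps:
h = -48 (h = Mul(2, Mul(6, -4)) = Mul(2, -24) = -48)
Function('u')(g, n) = Mul(-4, n, Pow(Add(-48, g), -1)) (Function('u')(g, n) = Mul(-2, Mul(Add(n, n), Pow(Add(g, -48), -1))) = Mul(-2, Mul(Mul(2, n), Pow(Add(-48, g), -1))) = Mul(-2, Mul(2, n, Pow(Add(-48, g), -1))) = Mul(-4, n, Pow(Add(-48, g), -1)))
Add(Mul(228, Pow(Function('u')(4, -1), -1)), Mul(-4, Pow(-421, -1))) = Add(Mul(228, Pow(Mul(-4, -1, Pow(Add(-48, 4), -1)), -1)), Mul(-4, Pow(-421, -1))) = Add(Mul(228, Pow(Mul(-4, -1, Pow(-44, -1)), -1)), Mul(-4, Rational(-1, 421))) = Add(Mul(228, Pow(Mul(-4, -1, Rational(-1, 44)), -1)), Rational(4, 421)) = Add(Mul(228, Pow(Rational(-1, 11), -1)), Rational(4, 421)) = Add(Mul(228, -11), Rational(4, 421)) = Add(-2508, Rational(4, 421)) = Rational(-1055864, 421)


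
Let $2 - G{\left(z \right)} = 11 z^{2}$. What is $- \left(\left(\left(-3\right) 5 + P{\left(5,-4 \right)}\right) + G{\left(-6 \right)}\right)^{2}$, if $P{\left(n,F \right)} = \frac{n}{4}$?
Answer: $- \frac{2660161}{16} \approx -1.6626 \cdot 10^{5}$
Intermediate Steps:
$P{\left(n,F \right)} = \frac{n}{4}$ ($P{\left(n,F \right)} = n \frac{1}{4} = \frac{n}{4}$)
$G{\left(z \right)} = 2 - 11 z^{2}$
$- \left(\left(\left(-3\right) 5 + P{\left(5,-4 \right)}\right) + G{\left(-6 \right)}\right)^{2} = - \left(\left(\left(-3\right) 5 + \frac{1}{4} \cdot 5\right) + \left(2 - 11 \left(-6\right)^{2}\right)\right)^{2} = - \left(\left(-15 + \frac{5}{4}\right) + \left(2 - 396\right)\right)^{2} = - \left(- \frac{55}{4} + \left(2 - 396\right)\right)^{2} = - \left(- \frac{55}{4} - 394\right)^{2} = - \left(- \frac{1631}{4}\right)^{2} = \left(-1\right) \frac{2660161}{16} = - \frac{2660161}{16}$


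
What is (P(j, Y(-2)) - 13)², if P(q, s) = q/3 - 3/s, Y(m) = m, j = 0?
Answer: 529/4 ≈ 132.25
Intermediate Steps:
P(q, s) = -3/s + q/3 (P(q, s) = q*(⅓) - 3/s = q/3 - 3/s = -3/s + q/3)
(P(j, Y(-2)) - 13)² = ((-3/(-2) + (⅓)*0) - 13)² = ((-3*(-½) + 0) - 13)² = ((3/2 + 0) - 13)² = (3/2 - 13)² = (-23/2)² = 529/4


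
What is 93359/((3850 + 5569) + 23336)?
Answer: 93359/32755 ≈ 2.8502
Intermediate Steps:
93359/((3850 + 5569) + 23336) = 93359/(9419 + 23336) = 93359/32755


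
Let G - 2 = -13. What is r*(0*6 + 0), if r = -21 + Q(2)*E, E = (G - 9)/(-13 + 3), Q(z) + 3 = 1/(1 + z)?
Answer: 0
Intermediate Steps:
G = -11 (G = 2 - 13 = -11)
Q(z) = -3 + 1/(1 + z)
E = 2 (E = (-11 - 9)/(-13 + 3) = -20/(-10) = -20*(-⅒) = 2)
r = -79/3 (r = -21 + ((-2 - 3*2)/(1 + 2))*2 = -21 + ((-2 - 6)/3)*2 = -21 + ((⅓)*(-8))*2 = -21 - 8/3*2 = -21 - 16/3 = -79/3 ≈ -26.333)
r*(0*6 + 0) = -79*(0*6 + 0)/3 = -79*(0 + 0)/3 = -79/3*0 = 0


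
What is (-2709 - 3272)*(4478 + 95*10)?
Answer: -32464868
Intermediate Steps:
(-2709 - 3272)*(4478 + 95*10) = -5981*(4478 + 950) = -5981*5428 = -32464868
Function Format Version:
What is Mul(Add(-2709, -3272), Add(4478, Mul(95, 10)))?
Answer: -32464868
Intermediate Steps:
Mul(Add(-2709, -3272), Add(4478, Mul(95, 10))) = Mul(-5981, Add(4478, 950)) = Mul(-5981, 5428) = -32464868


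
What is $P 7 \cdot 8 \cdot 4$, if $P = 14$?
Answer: $3136$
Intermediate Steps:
$P 7 \cdot 8 \cdot 4 = 14 \cdot 7 \cdot 8 \cdot 4 = 98 \cdot 32 = 3136$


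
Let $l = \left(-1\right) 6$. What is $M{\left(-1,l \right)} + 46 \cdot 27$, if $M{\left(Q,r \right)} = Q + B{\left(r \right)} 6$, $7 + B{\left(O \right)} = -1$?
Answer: $1193$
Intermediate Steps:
$l = -6$
$B{\left(O \right)} = -8$ ($B{\left(O \right)} = -7 - 1 = -8$)
$M{\left(Q,r \right)} = -48 + Q$ ($M{\left(Q,r \right)} = Q - 48 = -48 + Q$)
$M{\left(-1,l \right)} + 46 \cdot 27 = \left(-48 - 1\right) + 46 \cdot 27 = -49 + 1242 = 1193$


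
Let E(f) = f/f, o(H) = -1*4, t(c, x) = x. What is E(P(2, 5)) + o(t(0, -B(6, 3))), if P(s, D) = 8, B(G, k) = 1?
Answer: -3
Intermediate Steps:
o(H) = -4
E(f) = 1
E(P(2, 5)) + o(t(0, -B(6, 3))) = 1 - 4 = -3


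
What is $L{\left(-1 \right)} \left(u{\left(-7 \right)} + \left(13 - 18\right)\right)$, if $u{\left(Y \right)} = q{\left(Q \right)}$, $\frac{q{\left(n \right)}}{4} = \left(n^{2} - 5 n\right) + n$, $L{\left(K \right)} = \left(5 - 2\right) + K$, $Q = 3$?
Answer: $-34$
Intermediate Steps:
$L{\left(K \right)} = 3 + K$
$q{\left(n \right)} = - 16 n + 4 n^{2}$ ($q{\left(n \right)} = 4 \left(\left(n^{2} - 5 n\right) + n\right) = 4 \left(n^{2} - 4 n\right) = - 16 n + 4 n^{2}$)
$u{\left(Y \right)} = -12$ ($u{\left(Y \right)} = 4 \cdot 3 \left(-4 + 3\right) = 4 \cdot 3 \left(-1\right) = -12$)
$L{\left(-1 \right)} \left(u{\left(-7 \right)} + \left(13 - 18\right)\right) = \left(3 - 1\right) \left(-12 + \left(13 - 18\right)\right) = 2 \left(-12 + \left(13 - 18\right)\right) = 2 \left(-12 - 5\right) = 2 \left(-17\right) = -34$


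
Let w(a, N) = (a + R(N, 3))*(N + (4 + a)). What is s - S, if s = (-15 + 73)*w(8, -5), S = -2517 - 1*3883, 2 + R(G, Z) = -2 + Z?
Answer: 9242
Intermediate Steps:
R(G, Z) = -4 + Z (R(G, Z) = -2 + (-2 + Z) = -4 + Z)
w(a, N) = (-1 + a)*(4 + N + a) (w(a, N) = (a + (-4 + 3))*(N + (4 + a)) = (a - 1)*(4 + N + a) = (-1 + a)*(4 + N + a))
S = -6400 (S = -2517 - 3883 = -6400)
s = 2842 (s = (-15 + 73)*(-4 + 8**2 - 1*(-5) + 3*8 - 5*8) = 58*(-4 + 64 + 5 + 24 - 40) = 58*49 = 2842)
s - S = 2842 - 1*(-6400) = 2842 + 6400 = 9242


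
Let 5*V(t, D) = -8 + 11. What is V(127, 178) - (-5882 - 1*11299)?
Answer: 85908/5 ≈ 17182.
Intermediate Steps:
V(t, D) = 3/5 (V(t, D) = (-8 + 11)/5 = (1/5)*3 = 3/5)
V(127, 178) - (-5882 - 1*11299) = 3/5 - (-5882 - 1*11299) = 3/5 - (-5882 - 11299) = 3/5 - 1*(-17181) = 3/5 + 17181 = 85908/5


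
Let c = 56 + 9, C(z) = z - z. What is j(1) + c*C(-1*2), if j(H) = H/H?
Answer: 1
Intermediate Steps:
j(H) = 1
C(z) = 0
c = 65
j(1) + c*C(-1*2) = 1 + 65*0 = 1 + 0 = 1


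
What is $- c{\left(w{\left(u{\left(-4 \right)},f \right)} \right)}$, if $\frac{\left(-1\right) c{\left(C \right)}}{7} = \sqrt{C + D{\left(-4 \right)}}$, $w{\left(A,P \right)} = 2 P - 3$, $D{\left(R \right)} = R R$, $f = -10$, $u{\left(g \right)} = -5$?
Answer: $7 i \sqrt{7} \approx 18.52 i$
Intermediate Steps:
$D{\left(R \right)} = R^{2}$
$w{\left(A,P \right)} = -3 + 2 P$
$c{\left(C \right)} = - 7 \sqrt{16 + C}$ ($c{\left(C \right)} = - 7 \sqrt{C + \left(-4\right)^{2}} = - 7 \sqrt{C + 16} = - 7 \sqrt{16 + C}$)
$- c{\left(w{\left(u{\left(-4 \right)},f \right)} \right)} = - \left(-7\right) \sqrt{16 + \left(-3 + 2 \left(-10\right)\right)} = - \left(-7\right) \sqrt{16 - 23} = - \left(-7\right) \sqrt{-7} = - \left(-7\right) i \sqrt{7} = 7 i \sqrt{7}$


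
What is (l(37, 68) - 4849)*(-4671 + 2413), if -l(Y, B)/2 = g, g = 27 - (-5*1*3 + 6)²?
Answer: 10705178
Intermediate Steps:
g = -54 (g = 27 - (-5*3 + 6)² = 27 - (-15 + 6)² = 27 - 1*(-9)² = 27 - 1*81 = 27 - 81 = -54)
l(Y, B) = 108 (l(Y, B) = -2*(-54) = 108)
(l(37, 68) - 4849)*(-4671 + 2413) = (108 - 4849)*(-4671 + 2413) = -4741*(-2258) = 10705178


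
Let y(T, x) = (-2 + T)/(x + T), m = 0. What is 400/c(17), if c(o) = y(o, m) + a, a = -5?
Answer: -680/7 ≈ -97.143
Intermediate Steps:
y(T, x) = (-2 + T)/(T + x)
c(o) = -5 + (-2 + o)/o (c(o) = (-2 + o)/(o + 0) - 5 = (-2 + o)/o - 5 = -5 + (-2 + o)/o)
400/c(17) = 400/(-4 - 2/17) = 400/(-70/17) = 400*(-17/70) = -680/7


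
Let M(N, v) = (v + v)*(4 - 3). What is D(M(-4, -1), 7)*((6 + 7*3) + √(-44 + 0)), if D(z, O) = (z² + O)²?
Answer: 3267 + 242*I*√11 ≈ 3267.0 + 802.62*I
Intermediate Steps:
M(N, v) = 2*v (M(N, v) = (2*v)*1 = 2*v)
D(z, O) = (O + z²)²
D(M(-4, -1), 7)*((6 + 7*3) + √(-44 + 0)) = (7 + (2*(-1))²)²*((6 + 7*3) + √(-44 + 0)) = (7 + (-2)²)²*((6 + 21) + √(-44)) = (7 + 4)²*(27 + 2*I*√11) = 11²*(27 + 2*I*√11) = 121*(27 + 2*I*√11) = 3267 + 242*I*√11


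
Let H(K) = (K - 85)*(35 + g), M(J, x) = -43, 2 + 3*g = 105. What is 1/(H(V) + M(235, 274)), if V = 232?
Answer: 1/10149 ≈ 9.8532e-5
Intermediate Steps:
g = 103/3 (g = -⅔ + (⅓)*105 = -⅔ + 35 = 103/3 ≈ 34.333)
H(K) = -17680/3 + 208*K/3 (H(K) = (K - 85)*(35 + 103/3) = (-85 + K)*(208/3) = -17680/3 + 208*K/3)
1/(H(V) + M(235, 274)) = 1/((-17680/3 + (208/3)*232) - 43) = 1/((-17680/3 + 48256/3) - 43) = 1/(10192 - 43) = 1/10149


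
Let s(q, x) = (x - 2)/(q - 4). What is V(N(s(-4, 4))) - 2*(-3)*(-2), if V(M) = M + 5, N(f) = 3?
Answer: -4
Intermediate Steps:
s(q, x) = (-2 + x)/(-4 + q)
V(M) = 5 + M
V(N(s(-4, 4))) - 2*(-3)*(-2) = (5 + 3) - 2*(-3)*(-2) = 8 - (-6)*(-2) = 8 - 1*12 = 8 - 12 = -4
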